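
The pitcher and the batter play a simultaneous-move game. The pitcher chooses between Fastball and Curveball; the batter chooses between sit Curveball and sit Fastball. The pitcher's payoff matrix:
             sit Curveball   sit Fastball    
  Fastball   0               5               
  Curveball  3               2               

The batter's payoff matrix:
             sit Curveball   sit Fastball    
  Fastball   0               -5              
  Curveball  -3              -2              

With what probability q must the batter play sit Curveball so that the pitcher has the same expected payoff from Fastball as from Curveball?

Set the pitcher's expected payoff from Fastball equal to that from Curveball:
  the pitcher's expected payoff from Fastball: q·0 + (1−q)·5 = -5q + 5
  the pitcher's expected payoff from Curveball: q·3 + (1−q)·2 = q + 2
  -5q + 5 = q + 2  ⇒  -6q = -3  ⇒  q = 1/2.

q = 1/2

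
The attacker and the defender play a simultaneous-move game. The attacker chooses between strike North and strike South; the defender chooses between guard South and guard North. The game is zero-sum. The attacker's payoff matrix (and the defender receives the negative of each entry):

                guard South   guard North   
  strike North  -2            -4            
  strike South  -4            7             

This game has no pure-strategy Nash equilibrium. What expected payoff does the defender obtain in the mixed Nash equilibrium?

30/13

For the defender to be willing to mix, the defender must be indifferent between guard South and guard North, which pins down the attacker's mix.
  the defender's payoff to guard South: p·2 + (1−p)·4 = -2p + 4
  the defender's payoff to guard North: p·4 + (1−p)·(-7) = 11p - 7
  -2p + 4 = 11p - 7  ⇒  -13p = -11  ⇒  p = 11/13.
At equilibrium the defender is indifferent across columns, so the defender's payoff equals the payoff from guard South: (11/13)·2 + (2/13)·4 = 30/13.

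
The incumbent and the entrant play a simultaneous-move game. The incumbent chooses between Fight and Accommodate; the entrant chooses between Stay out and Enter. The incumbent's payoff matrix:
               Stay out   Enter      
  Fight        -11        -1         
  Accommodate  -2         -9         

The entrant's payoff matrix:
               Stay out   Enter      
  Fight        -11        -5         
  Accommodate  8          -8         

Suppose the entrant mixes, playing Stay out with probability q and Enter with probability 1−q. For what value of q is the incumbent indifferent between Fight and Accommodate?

The incumbent's indifference between Fight and Accommodate determines the entrant's mixing probability q:
  the incumbent's expected payoff from Fight: q·(-11) + (1−q)·(-1) = -10q - 1
  the incumbent's expected payoff from Accommodate: q·(-2) + (1−q)·(-9) = 7q - 9
  -10q - 1 = 7q - 9  ⇒  -17q = -8  ⇒  q = 8/17.

q = 8/17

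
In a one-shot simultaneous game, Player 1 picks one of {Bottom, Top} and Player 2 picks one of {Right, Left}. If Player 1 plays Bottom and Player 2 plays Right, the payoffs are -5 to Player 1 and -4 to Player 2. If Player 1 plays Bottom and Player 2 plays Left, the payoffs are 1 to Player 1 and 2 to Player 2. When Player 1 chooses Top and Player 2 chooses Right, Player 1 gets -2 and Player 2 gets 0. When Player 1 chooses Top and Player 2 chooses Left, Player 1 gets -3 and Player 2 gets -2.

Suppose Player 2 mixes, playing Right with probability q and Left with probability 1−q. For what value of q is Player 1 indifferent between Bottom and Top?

In a mixed equilibrium Player 1 is indifferent between Bottom and Top; this condition fixes q.
  Player 1's payoff from Bottom: q·(-5) + (1−q)·1 = -6q + 1
  Player 1's payoff from Top: q·(-2) + (1−q)·(-3) = q - 3
  -6q + 1 = q - 3  ⇒  -7q = -4  ⇒  q = 4/7.

q = 4/7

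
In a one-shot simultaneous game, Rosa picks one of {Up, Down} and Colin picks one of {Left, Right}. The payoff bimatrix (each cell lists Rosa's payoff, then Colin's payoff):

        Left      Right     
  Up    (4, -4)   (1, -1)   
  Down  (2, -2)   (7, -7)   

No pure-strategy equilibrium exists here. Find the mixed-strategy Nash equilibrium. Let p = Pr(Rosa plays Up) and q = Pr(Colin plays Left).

Set Colin's expected payoff from Left equal to that from Right:
  Colin's expected payoff from Left: p·(-4) + (1−p)·(-2) = -2p - 2
  Colin's expected payoff from Right: p·(-1) + (1−p)·(-7) = 6p - 7
  -2p - 2 = 6p - 7  ⇒  -8p = -5  ⇒  p = 5/8.
Colin's mix must leave Rosa indifferent between Up and Down.
  Rosa's payoff from Up: q·4 + (1−q)·1 = 3q + 1
  Rosa's payoff from Down: q·2 + (1−q)·7 = -5q + 7
  3q + 1 = -5q + 7  ⇒  8q = 6  ⇒  q = 3/4.

p = 5/8, q = 3/4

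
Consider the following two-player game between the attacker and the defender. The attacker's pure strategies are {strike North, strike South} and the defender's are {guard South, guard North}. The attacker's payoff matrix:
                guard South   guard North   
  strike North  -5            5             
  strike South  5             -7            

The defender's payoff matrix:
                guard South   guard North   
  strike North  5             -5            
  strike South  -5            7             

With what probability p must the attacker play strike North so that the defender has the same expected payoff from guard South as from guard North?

In a mixed equilibrium the defender is indifferent between guard South and guard North; this condition fixes p.
  the defender's expected payoff from guard South: p·5 + (1−p)·(-5) = 10p - 5
  the defender's expected payoff from guard North: p·(-5) + (1−p)·7 = -12p + 7
  10p - 5 = -12p + 7  ⇒  22p = 12  ⇒  p = 6/11.

p = 6/11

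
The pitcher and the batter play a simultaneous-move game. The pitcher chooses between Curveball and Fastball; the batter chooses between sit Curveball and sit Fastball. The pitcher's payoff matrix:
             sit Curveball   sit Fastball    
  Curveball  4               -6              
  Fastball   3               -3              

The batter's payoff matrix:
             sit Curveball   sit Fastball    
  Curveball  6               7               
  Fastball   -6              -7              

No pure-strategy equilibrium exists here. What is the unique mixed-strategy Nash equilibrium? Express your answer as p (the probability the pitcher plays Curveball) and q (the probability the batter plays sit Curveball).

For the batter to be willing to mix, the batter must be indifferent between sit Curveball and sit Fastball, which pins down the pitcher's mix.
  the batter's payoff from sit Curveball: p·6 + (1−p)·(-6) = 12p - 6
  the batter's payoff from sit Fastball: p·7 + (1−p)·(-7) = 14p - 7
  12p - 6 = 14p - 7  ⇒  -2p = -1  ⇒  p = 1/2.
The pitcher's indifference between Curveball and Fastball determines the batter's mixing probability q:
  the pitcher's expected payoff from Curveball: q·4 + (1−q)·(-6) = 10q - 6
  the pitcher's expected payoff from Fastball: q·3 + (1−q)·(-3) = 6q - 3
  10q - 6 = 6q - 3  ⇒  4q = 3  ⇒  q = 3/4.

p = 1/2, q = 3/4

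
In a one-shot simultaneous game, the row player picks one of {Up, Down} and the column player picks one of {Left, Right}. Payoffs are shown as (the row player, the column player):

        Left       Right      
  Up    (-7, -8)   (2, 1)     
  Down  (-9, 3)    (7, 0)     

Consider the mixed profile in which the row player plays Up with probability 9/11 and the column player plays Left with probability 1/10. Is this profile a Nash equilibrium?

Given the row player's mix p = 9/11, the column player's payoff from Left is -6 but from Right is 9/11. The column player strictly prefers Right, so the column player would not mix.
So the proposed profile is not a Nash equilibrium.

No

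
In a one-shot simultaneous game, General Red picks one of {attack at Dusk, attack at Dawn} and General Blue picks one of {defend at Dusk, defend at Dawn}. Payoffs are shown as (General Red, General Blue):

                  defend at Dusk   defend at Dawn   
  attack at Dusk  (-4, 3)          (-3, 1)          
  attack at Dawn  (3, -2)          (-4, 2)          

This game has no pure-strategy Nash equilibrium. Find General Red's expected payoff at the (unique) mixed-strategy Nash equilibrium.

-25/8

For General Red to be willing to mix, General Red must be indifferent between attack at Dusk and attack at Dawn, which pins down General Blue's mix.
  General Red's payoff from attack at Dusk: q·(-4) + (1−q)·(-3) = -q - 3
  General Red's payoff from attack at Dawn: q·3 + (1−q)·(-4) = 7q - 4
  -q - 3 = 7q - 4  ⇒  -8q = -1  ⇒  q = 1/8.
At equilibrium General Red is indifferent across rows, so General Red's payoff equals the payoff from attack at Dusk: (1/8)·(-4) + (7/8)·(-3) = -25/8.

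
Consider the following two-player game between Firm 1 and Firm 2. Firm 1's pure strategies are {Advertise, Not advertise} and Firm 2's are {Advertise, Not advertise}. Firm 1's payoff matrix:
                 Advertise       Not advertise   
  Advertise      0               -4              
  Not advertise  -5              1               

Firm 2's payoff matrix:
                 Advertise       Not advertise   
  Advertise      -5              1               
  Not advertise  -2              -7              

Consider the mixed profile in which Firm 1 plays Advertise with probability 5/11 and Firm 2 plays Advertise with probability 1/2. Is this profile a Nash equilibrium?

Yes

Check Firm 2's indifference given Firm 1's mix p = 5/11:
  payoff from Advertise = -37/11; payoff from Not advertise = -37/11 — equal.
Check Firm 1's indifference given Firm 2's mix q = 1/2:
  payoff from Advertise = -2; payoff from Not advertise = -2 — equal.
Both players are indifferent, so neither can profitably deviate.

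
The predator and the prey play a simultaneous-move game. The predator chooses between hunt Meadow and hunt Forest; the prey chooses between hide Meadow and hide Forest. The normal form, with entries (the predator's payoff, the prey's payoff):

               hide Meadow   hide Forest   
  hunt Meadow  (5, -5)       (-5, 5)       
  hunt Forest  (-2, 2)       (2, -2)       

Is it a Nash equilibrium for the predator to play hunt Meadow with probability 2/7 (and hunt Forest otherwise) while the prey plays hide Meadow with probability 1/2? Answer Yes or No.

Check the prey's indifference given the predator's mix p = 2/7:
  payoff from hide Meadow = 0; payoff from hide Forest = 0 — equal.
Check the predator's indifference given the prey's mix q = 1/2:
  payoff from hunt Meadow = 0; payoff from hunt Forest = 0 — equal.
Both players are indifferent, so neither can profitably deviate.

Yes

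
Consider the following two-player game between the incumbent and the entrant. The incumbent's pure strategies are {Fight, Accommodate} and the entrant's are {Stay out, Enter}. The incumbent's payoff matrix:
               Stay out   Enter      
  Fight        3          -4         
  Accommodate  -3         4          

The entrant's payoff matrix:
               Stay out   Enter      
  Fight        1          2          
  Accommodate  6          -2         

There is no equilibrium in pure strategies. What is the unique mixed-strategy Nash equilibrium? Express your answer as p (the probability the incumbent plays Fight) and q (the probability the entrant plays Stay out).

p = 8/9, q = 4/7

The entrant's indifference between Stay out and Enter determines the incumbent's mixing probability p:
  the entrant's payoff to Stay out: p·1 + (1−p)·6 = -5p + 6
  the entrant's payoff to Enter: p·2 + (1−p)·(-2) = 4p - 2
  -5p + 6 = 4p - 2  ⇒  -9p = -8  ⇒  p = 8/9.
The entrant's mix must leave the incumbent indifferent between Fight and Accommodate.
  the incumbent's expected payoff from Fight: q·3 + (1−q)·(-4) = 7q - 4
  the incumbent's expected payoff from Accommodate: q·(-3) + (1−q)·4 = -7q + 4
  7q - 4 = -7q + 4  ⇒  14q = 8  ⇒  q = 4/7.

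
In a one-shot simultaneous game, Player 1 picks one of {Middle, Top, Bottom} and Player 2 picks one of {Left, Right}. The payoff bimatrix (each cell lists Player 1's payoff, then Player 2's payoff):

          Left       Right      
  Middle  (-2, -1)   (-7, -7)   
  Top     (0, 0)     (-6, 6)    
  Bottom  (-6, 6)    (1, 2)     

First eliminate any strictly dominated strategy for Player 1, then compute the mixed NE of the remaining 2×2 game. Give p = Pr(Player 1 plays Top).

Player 1's strategy Middle is strictly dominated by Top: 0 > -2 and -6 > -7. Eliminate Middle.
Set Player 2's expected payoff from Left equal to that from Right:
  Player 2's payoff from Left: p·0 + (1−p)·6 = -6p + 6
  Player 2's payoff from Right: p·6 + (1−p)·2 = 4p + 2
  -6p + 6 = 4p + 2  ⇒  -10p = -4  ⇒  p = 2/5.

p = 2/5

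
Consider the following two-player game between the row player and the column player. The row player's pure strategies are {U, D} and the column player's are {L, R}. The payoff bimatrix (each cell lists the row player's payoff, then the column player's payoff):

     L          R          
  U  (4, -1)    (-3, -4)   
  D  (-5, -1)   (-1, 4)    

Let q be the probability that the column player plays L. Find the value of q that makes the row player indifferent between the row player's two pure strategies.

q = 2/11

The column player's mix must leave the row player indifferent between U and D.
  the row player's payoff from U: q·4 + (1−q)·(-3) = 7q - 3
  the row player's payoff from D: q·(-5) + (1−q)·(-1) = -4q - 1
  7q - 3 = -4q - 1  ⇒  11q = 2  ⇒  q = 2/11.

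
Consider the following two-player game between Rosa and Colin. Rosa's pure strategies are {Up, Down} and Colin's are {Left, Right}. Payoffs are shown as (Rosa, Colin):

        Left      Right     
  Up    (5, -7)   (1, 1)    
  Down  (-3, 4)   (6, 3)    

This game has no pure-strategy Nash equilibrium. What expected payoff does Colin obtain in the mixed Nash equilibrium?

In a mixed equilibrium Colin is indifferent between Left and Right; this condition fixes p.
  Colin's payoff from Left: p·(-7) + (1−p)·4 = -11p + 4
  Colin's payoff from Right: p·1 + (1−p)·3 = -2p + 3
  -11p + 4 = -2p + 3  ⇒  -9p = -1  ⇒  p = 1/9.
At equilibrium Colin is indifferent across columns, so Colin's payoff equals the payoff from Left: (1/9)·(-7) + (8/9)·4 = 25/9.

25/9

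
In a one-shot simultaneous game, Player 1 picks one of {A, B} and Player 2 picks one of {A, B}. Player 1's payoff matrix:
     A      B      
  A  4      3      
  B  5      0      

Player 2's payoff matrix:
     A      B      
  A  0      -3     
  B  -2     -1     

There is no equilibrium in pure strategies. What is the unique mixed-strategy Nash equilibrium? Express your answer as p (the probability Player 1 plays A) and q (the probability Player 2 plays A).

p = 1/4, q = 3/4

In a mixed equilibrium Player 2 is indifferent between A and B; this condition fixes p.
  Player 2's payoff to A: p·0 + (1−p)·(-2) = 2p - 2
  Player 2's payoff to B: p·(-3) + (1−p)·(-1) = -2p - 1
  2p - 2 = -2p - 1  ⇒  4p = 1  ⇒  p = 1/4.
Player 1's indifference between A and B determines Player 2's mixing probability q:
  Player 1's payoff from A: q·4 + (1−q)·3 = q + 3
  Player 1's payoff from B: q·5 + (1−q)·0 = 5q
  q + 3 = 5q  ⇒  -4q = -3  ⇒  q = 3/4.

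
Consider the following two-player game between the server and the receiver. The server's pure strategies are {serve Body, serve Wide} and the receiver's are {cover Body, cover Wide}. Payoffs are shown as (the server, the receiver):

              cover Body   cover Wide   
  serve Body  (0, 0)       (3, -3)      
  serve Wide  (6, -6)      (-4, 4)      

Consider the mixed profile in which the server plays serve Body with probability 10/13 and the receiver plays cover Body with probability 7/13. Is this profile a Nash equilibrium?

Check the receiver's indifference given the server's mix p = 10/13:
  payoff from cover Body = -18/13; payoff from cover Wide = -18/13 — equal.
Check the server's indifference given the receiver's mix q = 7/13:
  payoff from serve Body = 18/13; payoff from serve Wide = 18/13 — equal.
Both players are indifferent, so neither can profitably deviate.

Yes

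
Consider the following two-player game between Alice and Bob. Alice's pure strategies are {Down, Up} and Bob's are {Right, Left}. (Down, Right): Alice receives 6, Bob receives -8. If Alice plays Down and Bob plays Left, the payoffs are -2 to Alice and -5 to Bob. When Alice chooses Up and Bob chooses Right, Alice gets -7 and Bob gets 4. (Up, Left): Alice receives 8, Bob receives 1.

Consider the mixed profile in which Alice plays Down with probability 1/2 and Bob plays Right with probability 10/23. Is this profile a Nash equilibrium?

Yes

Check Bob's indifference given Alice's mix p = 1/2:
  payoff from Right = -2; payoff from Left = -2 — equal.
Check Alice's indifference given Bob's mix q = 10/23:
  payoff from Down = 34/23; payoff from Up = 34/23 — equal.
Both players are indifferent, so neither can profitably deviate.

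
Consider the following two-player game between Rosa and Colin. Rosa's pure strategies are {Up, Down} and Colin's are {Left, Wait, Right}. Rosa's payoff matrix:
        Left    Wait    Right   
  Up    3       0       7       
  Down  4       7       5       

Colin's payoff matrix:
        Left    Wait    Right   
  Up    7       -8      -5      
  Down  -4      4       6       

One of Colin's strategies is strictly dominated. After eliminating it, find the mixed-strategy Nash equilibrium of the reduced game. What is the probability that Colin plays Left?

Colin's strategy Wait is strictly dominated by Right: -5 > -8 and 6 > 4. Eliminate Wait.
Set Rosa's expected payoff from Up equal to that from Down:
  Rosa's payoff from Up: q·3 + (1−q)·7 = -4q + 7
  Rosa's payoff from Down: q·4 + (1−q)·5 = -q + 5
  -4q + 7 = -q + 5  ⇒  -3q = -2  ⇒  q = 2/3.

q = 2/3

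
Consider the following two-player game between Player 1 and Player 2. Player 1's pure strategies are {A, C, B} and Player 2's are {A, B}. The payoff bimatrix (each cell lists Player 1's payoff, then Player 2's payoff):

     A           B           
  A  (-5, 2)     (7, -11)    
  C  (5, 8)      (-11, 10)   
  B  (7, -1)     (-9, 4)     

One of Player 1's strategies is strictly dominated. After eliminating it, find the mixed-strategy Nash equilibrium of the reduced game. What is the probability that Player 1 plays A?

Player 1's strategy C is strictly dominated by B: 7 > 5 and -9 > -11. Eliminate C.
For Player 2 to be willing to mix, Player 2 must be indifferent between A and B, which pins down Player 1's mix.
  Player 2's expected payoff from A: p·2 + (1−p)·(-1) = 3p - 1
  Player 2's expected payoff from B: p·(-11) + (1−p)·4 = -15p + 4
  3p - 1 = -15p + 4  ⇒  18p = 5  ⇒  p = 5/18.

p = 5/18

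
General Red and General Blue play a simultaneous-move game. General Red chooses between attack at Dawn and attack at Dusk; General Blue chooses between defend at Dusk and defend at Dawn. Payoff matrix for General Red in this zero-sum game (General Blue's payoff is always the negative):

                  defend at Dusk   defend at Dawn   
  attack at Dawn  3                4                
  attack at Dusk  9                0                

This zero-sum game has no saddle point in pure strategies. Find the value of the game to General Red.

In a mixed equilibrium General Red is indifferent between attack at Dawn and attack at Dusk; this condition fixes q.
  General Red's payoff to attack at Dawn: q·3 + (1−q)·4 = -q + 4
  General Red's payoff to attack at Dusk: q·9 + (1−q)·0 = 9q
  -q + 4 = 9q  ⇒  -10q = -4  ⇒  q = 2/5.
The value is General Red's expected payoff against this mix (using attack at Dawn): (2/5)·3 + (3/5)·4 = 18/5.

v = 18/5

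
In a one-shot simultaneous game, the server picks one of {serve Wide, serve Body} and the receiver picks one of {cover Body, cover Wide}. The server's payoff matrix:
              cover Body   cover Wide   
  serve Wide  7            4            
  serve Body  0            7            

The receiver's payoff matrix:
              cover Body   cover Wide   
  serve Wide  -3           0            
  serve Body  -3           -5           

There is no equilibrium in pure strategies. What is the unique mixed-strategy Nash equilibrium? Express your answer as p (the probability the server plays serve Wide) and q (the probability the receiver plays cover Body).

The server's mix must leave the receiver indifferent between cover Body and cover Wide.
  the receiver's payoff to cover Body: p·(-3) + (1−p)·(-3) = -3
  the receiver's payoff to cover Wide: p·0 + (1−p)·(-5) = 5p - 5
  -3 = 5p - 5  ⇒  -5p = -2  ⇒  p = 2/5.
In a mixed equilibrium the server is indifferent between serve Wide and serve Body; this condition fixes q.
  the server's payoff to serve Wide: q·7 + (1−q)·4 = 3q + 4
  the server's payoff to serve Body: q·0 + (1−q)·7 = -7q + 7
  3q + 4 = -7q + 7  ⇒  10q = 3  ⇒  q = 3/10.

p = 2/5, q = 3/10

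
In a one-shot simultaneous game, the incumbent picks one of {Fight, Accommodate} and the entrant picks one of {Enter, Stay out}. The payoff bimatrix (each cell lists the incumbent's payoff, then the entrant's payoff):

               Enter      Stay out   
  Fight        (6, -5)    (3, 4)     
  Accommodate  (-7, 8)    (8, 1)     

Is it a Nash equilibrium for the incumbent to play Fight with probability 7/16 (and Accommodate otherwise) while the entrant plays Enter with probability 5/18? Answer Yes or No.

Yes

Check the entrant's indifference given the incumbent's mix p = 7/16:
  payoff from Enter = 37/16; payoff from Stay out = 37/16 — equal.
Check the incumbent's indifference given the entrant's mix q = 5/18:
  payoff from Fight = 23/6; payoff from Accommodate = 23/6 — equal.
Both players are indifferent, so neither can profitably deviate.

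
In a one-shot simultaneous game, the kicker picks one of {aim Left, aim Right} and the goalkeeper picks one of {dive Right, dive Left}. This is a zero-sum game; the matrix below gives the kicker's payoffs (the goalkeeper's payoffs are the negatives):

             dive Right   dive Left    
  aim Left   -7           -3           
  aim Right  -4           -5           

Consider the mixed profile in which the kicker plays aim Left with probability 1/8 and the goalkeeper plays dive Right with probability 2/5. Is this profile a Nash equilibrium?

No

Given the kicker's mix p = 1/8, the goalkeeper's payoff from dive Right is 35/8 but from dive Left is 19/4. The goalkeeper strictly prefers dive Left, so the goalkeeper would not mix.
So the proposed profile is not a Nash equilibrium.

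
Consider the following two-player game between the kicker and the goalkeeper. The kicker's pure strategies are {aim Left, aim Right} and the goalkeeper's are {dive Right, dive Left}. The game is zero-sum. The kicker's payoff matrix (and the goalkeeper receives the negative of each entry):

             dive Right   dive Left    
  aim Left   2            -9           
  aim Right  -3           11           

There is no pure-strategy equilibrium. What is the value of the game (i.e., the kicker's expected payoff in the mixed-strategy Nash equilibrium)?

v = -1/5

The goalkeeper's mix must leave the kicker indifferent between aim Left and aim Right.
  the kicker's payoff to aim Left: q·2 + (1−q)·(-9) = 11q - 9
  the kicker's payoff to aim Right: q·(-3) + (1−q)·11 = -14q + 11
  11q - 9 = -14q + 11  ⇒  25q = 20  ⇒  q = 4/5.
The value is the kicker's expected payoff against this mix (using aim Left): (4/5)·2 + (1/5)·(-9) = -1/5.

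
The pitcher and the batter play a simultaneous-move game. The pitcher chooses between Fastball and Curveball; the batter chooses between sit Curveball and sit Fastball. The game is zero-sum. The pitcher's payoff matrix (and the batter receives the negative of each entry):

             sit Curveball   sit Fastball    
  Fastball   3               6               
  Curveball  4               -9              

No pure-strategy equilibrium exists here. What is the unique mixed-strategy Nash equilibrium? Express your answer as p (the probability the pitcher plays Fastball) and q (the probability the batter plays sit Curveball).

p = 13/16, q = 15/16

The batter's indifference between sit Curveball and sit Fastball determines the pitcher's mixing probability p:
  the batter's payoff to sit Curveball: p·(-3) + (1−p)·(-4) = p - 4
  the batter's payoff to sit Fastball: p·(-6) + (1−p)·9 = -15p + 9
  p - 4 = -15p + 9  ⇒  16p = 13  ⇒  p = 13/16.
In a mixed equilibrium the pitcher is indifferent between Fastball and Curveball; this condition fixes q.
  the pitcher's payoff to Fastball: q·3 + (1−q)·6 = -3q + 6
  the pitcher's payoff to Curveball: q·4 + (1−q)·(-9) = 13q - 9
  -3q + 6 = 13q - 9  ⇒  -16q = -15  ⇒  q = 15/16.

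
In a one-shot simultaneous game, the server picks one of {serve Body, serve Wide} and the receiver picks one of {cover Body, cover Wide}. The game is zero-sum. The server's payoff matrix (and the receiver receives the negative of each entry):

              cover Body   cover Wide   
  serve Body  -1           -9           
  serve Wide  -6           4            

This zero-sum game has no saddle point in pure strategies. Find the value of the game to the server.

In a mixed equilibrium the server is indifferent between serve Body and serve Wide; this condition fixes q.
  the server's expected payoff from serve Body: q·(-1) + (1−q)·(-9) = 8q - 9
  the server's expected payoff from serve Wide: q·(-6) + (1−q)·4 = -10q + 4
  8q - 9 = -10q + 4  ⇒  18q = 13  ⇒  q = 13/18.
The value is the server's expected payoff against this mix (using serve Body): (13/18)·(-1) + (5/18)·(-9) = -29/9.

v = -29/9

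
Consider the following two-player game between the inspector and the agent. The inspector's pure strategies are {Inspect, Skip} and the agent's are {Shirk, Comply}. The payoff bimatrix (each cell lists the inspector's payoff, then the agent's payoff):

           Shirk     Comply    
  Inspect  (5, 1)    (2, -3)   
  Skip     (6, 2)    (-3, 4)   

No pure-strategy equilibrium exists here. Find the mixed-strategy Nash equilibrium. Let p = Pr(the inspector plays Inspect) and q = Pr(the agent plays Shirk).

Set the agent's expected payoff from Shirk equal to that from Comply:
  the agent's payoff from Shirk: p·1 + (1−p)·2 = -p + 2
  the agent's payoff from Comply: p·(-3) + (1−p)·4 = -7p + 4
  -p + 2 = -7p + 4  ⇒  6p = 2  ⇒  p = 1/3.
Set the inspector's expected payoff from Inspect equal to that from Skip:
  the inspector's payoff to Inspect: q·5 + (1−q)·2 = 3q + 2
  the inspector's payoff to Skip: q·6 + (1−q)·(-3) = 9q - 3
  3q + 2 = 9q - 3  ⇒  -6q = -5  ⇒  q = 5/6.

p = 1/3, q = 5/6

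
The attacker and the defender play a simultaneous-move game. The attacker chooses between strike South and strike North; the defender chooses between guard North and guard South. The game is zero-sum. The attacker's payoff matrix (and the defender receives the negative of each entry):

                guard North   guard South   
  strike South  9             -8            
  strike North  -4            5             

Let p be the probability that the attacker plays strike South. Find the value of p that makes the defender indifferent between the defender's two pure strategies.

p = 9/26

For the defender to be willing to mix, the defender must be indifferent between guard North and guard South, which pins down the attacker's mix.
  the defender's payoff from guard North: p·(-9) + (1−p)·4 = -13p + 4
  the defender's payoff from guard South: p·8 + (1−p)·(-5) = 13p - 5
  -13p + 4 = 13p - 5  ⇒  -26p = -9  ⇒  p = 9/26.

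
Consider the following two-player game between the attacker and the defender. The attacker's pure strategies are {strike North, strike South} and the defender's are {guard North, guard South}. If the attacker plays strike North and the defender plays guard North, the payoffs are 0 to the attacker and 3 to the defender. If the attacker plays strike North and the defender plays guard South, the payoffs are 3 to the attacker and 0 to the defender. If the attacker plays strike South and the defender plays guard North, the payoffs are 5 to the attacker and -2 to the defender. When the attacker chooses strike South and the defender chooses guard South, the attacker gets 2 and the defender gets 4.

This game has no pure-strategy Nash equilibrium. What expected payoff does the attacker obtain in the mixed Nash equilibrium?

The attacker's indifference between strike North and strike South determines the defender's mixing probability q:
  the attacker's payoff from strike North: q·0 + (1−q)·3 = -3q + 3
  the attacker's payoff from strike South: q·5 + (1−q)·2 = 3q + 2
  -3q + 3 = 3q + 2  ⇒  -6q = -1  ⇒  q = 1/6.
At equilibrium the attacker is indifferent across rows, so the attacker's payoff equals the payoff from strike North: (1/6)·0 + (5/6)·3 = 5/2.

5/2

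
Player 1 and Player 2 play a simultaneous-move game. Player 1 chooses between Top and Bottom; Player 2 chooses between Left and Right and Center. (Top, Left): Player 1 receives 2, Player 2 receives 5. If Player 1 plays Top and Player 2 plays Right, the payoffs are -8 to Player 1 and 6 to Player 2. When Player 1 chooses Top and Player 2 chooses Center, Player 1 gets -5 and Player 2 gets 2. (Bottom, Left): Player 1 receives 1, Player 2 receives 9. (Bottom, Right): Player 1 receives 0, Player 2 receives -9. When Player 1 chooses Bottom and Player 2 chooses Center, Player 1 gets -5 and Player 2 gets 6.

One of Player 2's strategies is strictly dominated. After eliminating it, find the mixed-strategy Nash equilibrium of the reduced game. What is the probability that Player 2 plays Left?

q = 8/9

Player 2's strategy Center is strictly dominated by Left: 5 > 2 and 9 > 6. Eliminate Center.
For Player 1 to be willing to mix, Player 1 must be indifferent between Top and Bottom, which pins down Player 2's mix.
  Player 1's expected payoff from Top: q·2 + (1−q)·(-8) = 10q - 8
  Player 1's expected payoff from Bottom: q·1 + (1−q)·0 = q
  10q - 8 = q  ⇒  9q = 8  ⇒  q = 8/9.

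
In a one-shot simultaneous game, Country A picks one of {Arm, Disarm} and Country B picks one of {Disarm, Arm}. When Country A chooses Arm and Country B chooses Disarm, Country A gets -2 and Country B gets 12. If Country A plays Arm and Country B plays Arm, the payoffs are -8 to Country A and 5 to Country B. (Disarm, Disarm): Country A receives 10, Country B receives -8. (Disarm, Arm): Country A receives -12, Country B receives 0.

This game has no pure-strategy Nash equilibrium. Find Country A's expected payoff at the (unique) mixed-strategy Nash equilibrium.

In a mixed equilibrium Country A is indifferent between Arm and Disarm; this condition fixes q.
  Country A's expected payoff from Arm: q·(-2) + (1−q)·(-8) = 6q - 8
  Country A's expected payoff from Disarm: q·10 + (1−q)·(-12) = 22q - 12
  6q - 8 = 22q - 12  ⇒  -16q = -4  ⇒  q = 1/4.
At equilibrium Country A is indifferent across rows, so Country A's payoff equals the payoff from Arm: (1/4)·(-2) + (3/4)·(-8) = -13/2.

-13/2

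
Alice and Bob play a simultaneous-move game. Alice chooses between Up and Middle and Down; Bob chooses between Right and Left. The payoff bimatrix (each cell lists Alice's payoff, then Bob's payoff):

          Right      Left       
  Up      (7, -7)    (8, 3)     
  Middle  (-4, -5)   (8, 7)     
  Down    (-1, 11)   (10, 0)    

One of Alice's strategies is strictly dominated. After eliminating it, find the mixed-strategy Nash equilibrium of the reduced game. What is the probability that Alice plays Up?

Alice's strategy Middle is strictly dominated by Down: -1 > -4 and 10 > 8. Eliminate Middle.
For Bob to be willing to mix, Bob must be indifferent between Right and Left, which pins down Alice's mix.
  Bob's expected payoff from Right: p·(-7) + (1−p)·11 = -18p + 11
  Bob's expected payoff from Left: p·3 + (1−p)·0 = 3p
  -18p + 11 = 3p  ⇒  -21p = -11  ⇒  p = 11/21.

p = 11/21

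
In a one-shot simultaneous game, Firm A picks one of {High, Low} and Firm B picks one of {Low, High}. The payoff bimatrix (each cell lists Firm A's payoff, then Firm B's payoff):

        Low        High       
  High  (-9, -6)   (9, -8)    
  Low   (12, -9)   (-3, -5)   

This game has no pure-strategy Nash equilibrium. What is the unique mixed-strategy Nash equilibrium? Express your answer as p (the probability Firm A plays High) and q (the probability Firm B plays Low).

p = 2/3, q = 4/11

Set Firm B's expected payoff from Low equal to that from High:
  Firm B's payoff from Low: p·(-6) + (1−p)·(-9) = 3p - 9
  Firm B's payoff from High: p·(-8) + (1−p)·(-5) = -3p - 5
  3p - 9 = -3p - 5  ⇒  6p = 4  ⇒  p = 2/3.
In a mixed equilibrium Firm A is indifferent between High and Low; this condition fixes q.
  Firm A's payoff to High: q·(-9) + (1−q)·9 = -18q + 9
  Firm A's payoff to Low: q·12 + (1−q)·(-3) = 15q - 3
  -18q + 9 = 15q - 3  ⇒  -33q = -12  ⇒  q = 4/11.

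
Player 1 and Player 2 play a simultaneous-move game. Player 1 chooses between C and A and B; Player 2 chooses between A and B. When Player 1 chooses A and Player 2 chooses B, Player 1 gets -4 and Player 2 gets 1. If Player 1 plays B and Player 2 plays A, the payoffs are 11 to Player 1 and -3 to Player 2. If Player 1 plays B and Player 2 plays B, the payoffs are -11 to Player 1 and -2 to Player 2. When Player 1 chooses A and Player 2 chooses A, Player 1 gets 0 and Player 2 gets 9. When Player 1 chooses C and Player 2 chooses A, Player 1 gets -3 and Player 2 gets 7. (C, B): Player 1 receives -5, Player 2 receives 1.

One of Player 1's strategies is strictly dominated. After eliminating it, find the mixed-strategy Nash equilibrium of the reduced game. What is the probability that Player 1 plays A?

Player 1's strategy C is strictly dominated by A: 0 > -3 and -4 > -5. Eliminate C.
In a mixed equilibrium Player 2 is indifferent between A and B; this condition fixes p.
  Player 2's payoff from A: p·9 + (1−p)·(-3) = 12p - 3
  Player 2's payoff from B: p·1 + (1−p)·(-2) = 3p - 2
  12p - 3 = 3p - 2  ⇒  9p = 1  ⇒  p = 1/9.

p = 1/9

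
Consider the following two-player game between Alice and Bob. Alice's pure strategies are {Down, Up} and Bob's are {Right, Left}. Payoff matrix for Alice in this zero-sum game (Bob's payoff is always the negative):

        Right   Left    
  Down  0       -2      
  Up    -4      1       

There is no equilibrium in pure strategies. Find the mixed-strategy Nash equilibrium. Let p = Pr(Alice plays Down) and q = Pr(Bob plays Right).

p = 5/7, q = 3/7

Alice's mix must leave Bob indifferent between Right and Left.
  Bob's payoff to Right: p·0 + (1−p)·4 = -4p + 4
  Bob's payoff to Left: p·2 + (1−p)·(-1) = 3p - 1
  -4p + 4 = 3p - 1  ⇒  -7p = -5  ⇒  p = 5/7.
Alice's indifference between Down and Up determines Bob's mixing probability q:
  Alice's payoff from Down: q·0 + (1−q)·(-2) = 2q - 2
  Alice's payoff from Up: q·(-4) + (1−q)·1 = -5q + 1
  2q - 2 = -5q + 1  ⇒  7q = 3  ⇒  q = 3/7.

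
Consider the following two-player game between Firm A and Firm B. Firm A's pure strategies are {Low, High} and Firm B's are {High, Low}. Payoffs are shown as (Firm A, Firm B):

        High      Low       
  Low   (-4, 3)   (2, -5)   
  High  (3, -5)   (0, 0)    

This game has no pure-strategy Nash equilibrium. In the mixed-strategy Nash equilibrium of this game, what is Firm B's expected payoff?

-25/13

Set Firm B's expected payoff from High equal to that from Low:
  Firm B's payoff from High: p·3 + (1−p)·(-5) = 8p - 5
  Firm B's payoff from Low: p·(-5) + (1−p)·0 = -5p
  8p - 5 = -5p  ⇒  13p = 5  ⇒  p = 5/13.
At equilibrium Firm B is indifferent across columns, so Firm B's payoff equals the payoff from High: (5/13)·3 + (8/13)·(-5) = -25/13.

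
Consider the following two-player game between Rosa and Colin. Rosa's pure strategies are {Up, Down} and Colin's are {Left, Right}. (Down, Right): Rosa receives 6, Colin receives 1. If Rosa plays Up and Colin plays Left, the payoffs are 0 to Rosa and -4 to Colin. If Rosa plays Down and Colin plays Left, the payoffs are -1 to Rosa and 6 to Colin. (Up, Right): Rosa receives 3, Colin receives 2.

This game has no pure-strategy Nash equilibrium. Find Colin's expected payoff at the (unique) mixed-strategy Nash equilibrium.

In a mixed equilibrium Colin is indifferent between Left and Right; this condition fixes p.
  Colin's payoff to Left: p·(-4) + (1−p)·6 = -10p + 6
  Colin's payoff to Right: p·2 + (1−p)·1 = p + 1
  -10p + 6 = p + 1  ⇒  -11p = -5  ⇒  p = 5/11.
At equilibrium Colin is indifferent across columns, so Colin's payoff equals the payoff from Left: (5/11)·(-4) + (6/11)·6 = 16/11.

16/11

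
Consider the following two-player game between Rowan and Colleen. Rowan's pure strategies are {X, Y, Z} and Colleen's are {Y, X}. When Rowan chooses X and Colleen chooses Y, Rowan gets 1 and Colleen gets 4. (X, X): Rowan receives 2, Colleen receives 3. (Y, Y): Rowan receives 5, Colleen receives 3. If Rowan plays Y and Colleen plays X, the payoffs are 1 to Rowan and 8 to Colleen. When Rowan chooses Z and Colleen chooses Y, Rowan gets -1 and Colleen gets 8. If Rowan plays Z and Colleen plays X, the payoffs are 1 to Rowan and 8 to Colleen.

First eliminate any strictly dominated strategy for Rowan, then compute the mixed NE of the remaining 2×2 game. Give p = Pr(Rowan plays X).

p = 5/6

Rowan's strategy Z is strictly dominated by X: 1 > -1 and 2 > 1. Eliminate Z.
Set Colleen's expected payoff from Y equal to that from X:
  Colleen's expected payoff from Y: p·4 + (1−p)·3 = p + 3
  Colleen's expected payoff from X: p·3 + (1−p)·8 = -5p + 8
  p + 3 = -5p + 8  ⇒  6p = 5  ⇒  p = 5/6.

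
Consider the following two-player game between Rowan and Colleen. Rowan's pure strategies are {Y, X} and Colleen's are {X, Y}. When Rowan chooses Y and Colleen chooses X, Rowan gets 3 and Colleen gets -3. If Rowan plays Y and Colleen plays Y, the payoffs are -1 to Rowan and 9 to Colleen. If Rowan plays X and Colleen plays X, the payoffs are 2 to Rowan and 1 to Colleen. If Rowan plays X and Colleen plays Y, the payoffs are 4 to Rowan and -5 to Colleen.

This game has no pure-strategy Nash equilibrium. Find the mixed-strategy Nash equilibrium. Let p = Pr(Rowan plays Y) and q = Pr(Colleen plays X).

Colleen's indifference between X and Y determines Rowan's mixing probability p:
  Colleen's payoff to X: p·(-3) + (1−p)·1 = -4p + 1
  Colleen's payoff to Y: p·9 + (1−p)·(-5) = 14p - 5
  -4p + 1 = 14p - 5  ⇒  -18p = -6  ⇒  p = 1/3.
Set Rowan's expected payoff from Y equal to that from X:
  Rowan's payoff from Y: q·3 + (1−q)·(-1) = 4q - 1
  Rowan's payoff from X: q·2 + (1−q)·4 = -2q + 4
  4q - 1 = -2q + 4  ⇒  6q = 5  ⇒  q = 5/6.

p = 1/3, q = 5/6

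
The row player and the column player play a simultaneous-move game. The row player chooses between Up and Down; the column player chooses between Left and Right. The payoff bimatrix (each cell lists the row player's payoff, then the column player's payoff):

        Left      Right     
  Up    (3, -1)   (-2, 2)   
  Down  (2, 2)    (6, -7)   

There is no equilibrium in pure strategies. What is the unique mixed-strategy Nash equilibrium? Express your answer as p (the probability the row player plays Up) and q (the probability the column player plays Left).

For the column player to be willing to mix, the column player must be indifferent between Left and Right, which pins down the row player's mix.
  the column player's expected payoff from Left: p·(-1) + (1−p)·2 = -3p + 2
  the column player's expected payoff from Right: p·2 + (1−p)·(-7) = 9p - 7
  -3p + 2 = 9p - 7  ⇒  -12p = -9  ⇒  p = 3/4.
Set the row player's expected payoff from Up equal to that from Down:
  the row player's expected payoff from Up: q·3 + (1−q)·(-2) = 5q - 2
  the row player's expected payoff from Down: q·2 + (1−q)·6 = -4q + 6
  5q - 2 = -4q + 6  ⇒  9q = 8  ⇒  q = 8/9.

p = 3/4, q = 8/9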